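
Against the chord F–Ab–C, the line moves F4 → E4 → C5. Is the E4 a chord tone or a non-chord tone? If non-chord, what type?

Non-chord tone — an escape tone.

The harmony at that moment is F minor triad (F, Ab, C); E4 is not a chord tone.
It is approached by step down from F4 and left by leap up to C5.
Step in, leap out — an escape tone.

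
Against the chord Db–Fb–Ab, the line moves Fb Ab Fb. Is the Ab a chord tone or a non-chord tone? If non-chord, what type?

Db minor triad contains Db, Fb, Ab; Ab is the fifth, so it is a chord tone.

Chord tone (the fifth of Db minor triad).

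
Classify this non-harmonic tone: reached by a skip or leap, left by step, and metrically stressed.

Appoggiatura.

Approach: by leap. Departure: by step. Metric position: strong.
Leap in, step out, in a metrically strong position — an appoggiatura. (It is the mirror image of the escape tone, which steps in and leaps out from a weak position.)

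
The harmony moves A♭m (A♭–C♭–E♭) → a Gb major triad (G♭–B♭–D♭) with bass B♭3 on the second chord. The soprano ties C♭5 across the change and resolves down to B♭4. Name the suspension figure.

9–8 suspension.

At the second chord the bass is B♭3. The suspended C♭5 lies a ninth above the bass; after resolving down by step to B♭4, the interval above the bass becomes an octave.
Suspension figures are named by those two intervals: 9–8.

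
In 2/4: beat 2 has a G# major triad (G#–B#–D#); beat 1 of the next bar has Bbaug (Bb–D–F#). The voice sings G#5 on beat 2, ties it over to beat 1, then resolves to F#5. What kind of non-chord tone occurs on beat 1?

The harmony at that moment is Bb augmented triad (Bb, D, F#); G#5 is not a chord tone.
It is held over (the same pitch as the preceding G#5) and left by step down to F#5.
Held over from the previous chord and resolving down by step — a suspension.

Suspension.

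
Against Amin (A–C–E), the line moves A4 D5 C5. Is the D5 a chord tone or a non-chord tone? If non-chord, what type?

Non-chord tone — an appoggiatura.

The harmony at that moment is A minor triad (A, C, E); D5 is not a chord tone.
It is approached by leap up from A4 and left by step down to C5.
Leap in, step out — an appoggiatura.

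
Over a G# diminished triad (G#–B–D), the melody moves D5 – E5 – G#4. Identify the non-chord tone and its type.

The harmony at that moment is G# diminished triad (G#, B, D); E5 is not a chord tone.
It is approached by step up from D5 and left by leap down to G#4.
Step in, leap out — an escape tone.

E5 is an escape tone.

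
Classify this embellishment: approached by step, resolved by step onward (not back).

Approach: by step. Departure: by step, continuing in the same direction.
Stepwise on both sides with no change of direction means the note fills in the space between two different chord tones — a passing tone. (Had it turned back to its starting note it would be a neighbor tone instead.)

Passing tone.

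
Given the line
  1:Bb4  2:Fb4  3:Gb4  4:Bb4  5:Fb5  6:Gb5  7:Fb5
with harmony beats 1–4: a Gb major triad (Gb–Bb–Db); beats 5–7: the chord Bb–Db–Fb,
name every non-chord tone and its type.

The harmony at that moment is Gb major triad (Gb, Bb, Db); Fb4 is not a chord tone.
It is approached by leap down from Bb4 and left by step up to Gb4.
Leap in, step out — an appoggiatura.
The harmony at that moment is Bb diminished triad (Bb, Db, Fb); Gb5 is not a chord tone.
It is approached by step up from Fb5 and left by step down to Fb5.
Step away and step back to the same note — a neighbor tone (upper neighbor).

Fb4 (beat 2) — appoggiatura; Gb5 (beat 6) — neighbor tone.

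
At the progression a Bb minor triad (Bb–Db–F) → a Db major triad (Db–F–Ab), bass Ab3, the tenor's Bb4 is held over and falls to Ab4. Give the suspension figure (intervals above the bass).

9–8 suspension.

At the second chord the bass is Ab3. The suspended Bb4 lies a ninth above the bass; after resolving down by step to Ab4, the interval above the bass becomes an octave.
Suspension figures are named by those two intervals: 9–8.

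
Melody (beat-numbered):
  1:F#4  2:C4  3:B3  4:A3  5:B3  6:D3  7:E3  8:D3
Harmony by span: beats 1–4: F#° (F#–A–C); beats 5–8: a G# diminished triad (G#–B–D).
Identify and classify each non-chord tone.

B3 (beat 3) — passing tone; E3 (beat 7) — neighbor tone.

The harmony at that moment is F# diminished triad (F#, A, C); B3 is not a chord tone.
It is approached by step down from C4 and left by step down to A3.
Step in, step out in the same direction — a passing tone.
The harmony at that moment is G# diminished triad (G#, B, D); E3 is not a chord tone.
It is approached by step up from D3 and left by step down to D3.
Step away and step back to the same note — a neighbor tone (upper neighbor).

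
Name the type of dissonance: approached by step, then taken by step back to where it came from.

Approach: by step. Departure: by step in the opposite direction, back to the starting pitch.
Stepwise on both sides but reversing to return to the same chord tone — a neighbor tone. (Had it continued onward in the same direction it would be a passing tone instead.)

Neighbor tone.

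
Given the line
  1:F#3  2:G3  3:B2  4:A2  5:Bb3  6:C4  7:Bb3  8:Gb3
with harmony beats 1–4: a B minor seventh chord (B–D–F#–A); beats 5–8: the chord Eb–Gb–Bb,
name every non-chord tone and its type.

G3 (beat 2) — escape tone; C4 (beat 6) — neighbor tone.

The harmony at that moment is B minor seventh chord (B, D, F#, A); G3 is not a chord tone.
It is approached by step up from F#3 and left by leap down to B2.
Step in, leap out — an escape tone.
The harmony at that moment is Eb minor triad (Eb, Gb, Bb); C4 is not a chord tone.
It is approached by step up from Bb3 and left by step down to Bb3.
Step away and step back to the same note — a neighbor tone (upper neighbor).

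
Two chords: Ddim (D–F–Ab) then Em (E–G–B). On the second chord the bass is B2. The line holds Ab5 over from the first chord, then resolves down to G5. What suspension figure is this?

7–6 suspension.

At the second chord the bass is B2. The suspended Ab5 lies a seventh above the bass; after resolving down by step to G5, the interval above the bass becomes a sixth.
Suspension figures are named by those two intervals: 7–6.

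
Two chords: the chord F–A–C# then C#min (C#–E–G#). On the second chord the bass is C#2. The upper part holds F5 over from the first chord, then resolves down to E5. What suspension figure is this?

At the second chord the bass is C#2. The suspended F5 lies a fourth above the bass; after resolving down by step to E5, the interval above the bass becomes a third.
Suspension figures are named by those two intervals: 4–3.

4–3 suspension.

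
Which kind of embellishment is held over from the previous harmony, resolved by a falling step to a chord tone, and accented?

Suspension.

Approach: by preparation — the pitch is first a chord tone, then held (tied or repeated) while the harmony changes under it. Departure: down by step. Metric position: strong.
A prepared dissonance that resolves downward by step — a suspension. (The same figure resolving upward would be a retardation.)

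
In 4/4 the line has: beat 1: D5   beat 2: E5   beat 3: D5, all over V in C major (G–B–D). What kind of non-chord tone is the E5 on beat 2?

The harmony at that moment is G major triad (G, B, D); E5 is not a chord tone.
It is approached by step up from D5 and left by step down to D5.
Step away and step back to the same note — a neighbor tone (upper neighbor).

Upper neighbor tone.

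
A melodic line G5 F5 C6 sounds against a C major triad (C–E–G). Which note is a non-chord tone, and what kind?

F5 is an escape tone.

The harmony at that moment is C major triad (C, E, G); F5 is not a chord tone.
It is approached by step down from G5 and left by leap up to C6.
Step in, leap out — an escape tone.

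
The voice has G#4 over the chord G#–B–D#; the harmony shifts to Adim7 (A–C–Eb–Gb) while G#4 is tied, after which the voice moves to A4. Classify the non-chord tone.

G#4 is a retardation.

The harmony at that moment is A diminished seventh chord (A, C, Eb, Gb); G#4 is not a chord tone.
It is held over (the same pitch as the preceding G#4) and left by step up to A4.
Held over from the previous chord and resolving up by step — a retardation.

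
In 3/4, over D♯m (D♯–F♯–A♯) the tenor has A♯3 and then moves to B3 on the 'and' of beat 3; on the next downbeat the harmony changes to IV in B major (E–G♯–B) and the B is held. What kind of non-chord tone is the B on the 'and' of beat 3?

Anticipation.

The harmony at that moment is D♯ minor triad (D♯, F♯, A♯); B3 is not a chord tone.
It is approached by step up from A♯3 and then sustained as the same pitch into the next harmony.
Arriving early and becoming a chord tone when the harmony changes — an anticipation.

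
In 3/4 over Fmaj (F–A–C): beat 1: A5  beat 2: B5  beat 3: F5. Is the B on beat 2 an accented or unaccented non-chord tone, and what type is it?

Unaccented escape tone.

The harmony at that moment is F major triad (F, A, C); B5 is not a chord tone.
It is approached by step up from A5 and left by leap down to F5.
Step in, leap out — an escape tone.
It falls on a weak beat, so it is unaccented.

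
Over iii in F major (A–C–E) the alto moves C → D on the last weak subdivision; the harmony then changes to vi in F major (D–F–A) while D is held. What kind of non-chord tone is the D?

The harmony at that moment is A minor triad (A, C, E); D is not a chord tone.
It is approached by step up from C and then sustained as the same pitch into the next harmony.
Arriving early and becoming a chord tone when the harmony changes — an anticipation.

D is an anticipation.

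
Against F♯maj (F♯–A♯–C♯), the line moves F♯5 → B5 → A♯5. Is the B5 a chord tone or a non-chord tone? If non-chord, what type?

The harmony at that moment is F♯ major triad (F♯, A♯, C♯); B5 is not a chord tone.
It is approached by leap up from F♯5 and left by step down to A♯5.
Leap in, step out — an appoggiatura.

Non-chord tone — an appoggiatura.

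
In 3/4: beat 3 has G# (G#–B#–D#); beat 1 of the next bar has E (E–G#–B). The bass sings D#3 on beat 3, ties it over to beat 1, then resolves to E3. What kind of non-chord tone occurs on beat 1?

The harmony at that moment is E major triad (E, G#, B); D#3 is not a chord tone.
It is held over (the same pitch as the preceding D#3) and left by step up to E3.
Held over from the previous chord and resolving up by step — a retardation.

Retardation.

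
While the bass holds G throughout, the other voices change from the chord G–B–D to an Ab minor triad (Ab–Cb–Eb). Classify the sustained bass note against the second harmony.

The harmony at that moment is Ab minor triad (Ab, Cb, Eb); G is not a chord tone.
It is held over (the same pitch as the preceding G) and then sustained as the same pitch into the next harmony.
Sustained through a change of harmony — a pedal tone.

Pedal tone (pedal point).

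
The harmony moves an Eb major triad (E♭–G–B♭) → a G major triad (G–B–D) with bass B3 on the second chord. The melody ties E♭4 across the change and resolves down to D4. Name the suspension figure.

4–3 suspension.

At the second chord the bass is B3. The suspended E♭4 lies a fourth above the bass; after resolving down by step to D4, the interval above the bass becomes a third.
Suspension figures are named by those two intervals: 4–3.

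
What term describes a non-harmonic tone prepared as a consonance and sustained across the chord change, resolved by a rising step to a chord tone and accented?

Retardation.

Approach: by preparation — the pitch is first a chord tone, then held (tied or repeated) while the harmony changes under it. Departure: up by step. Metric position: strong.
A prepared dissonance that resolves upward by step — a retardation. (The same figure resolving downward would be a suspension.)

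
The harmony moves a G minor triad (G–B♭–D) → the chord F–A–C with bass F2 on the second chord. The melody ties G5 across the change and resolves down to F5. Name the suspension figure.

At the second chord the bass is F2. The suspended G5 lies a ninth above the bass; after resolving down by step to F5, the interval above the bass becomes an octave.
Suspension figures are named by those two intervals: 9–8.

9–8 suspension.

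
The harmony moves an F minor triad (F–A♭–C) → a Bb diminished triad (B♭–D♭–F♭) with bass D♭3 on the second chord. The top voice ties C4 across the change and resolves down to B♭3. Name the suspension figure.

7–6 suspension.

At the second chord the bass is D♭3. The suspended C4 lies a seventh above the bass; after resolving down by step to B♭3, the interval above the bass becomes a sixth.
Suspension figures are named by those two intervals: 7–6.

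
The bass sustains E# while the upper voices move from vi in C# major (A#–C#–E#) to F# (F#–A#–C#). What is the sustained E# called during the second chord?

The harmony at that moment is F# major triad (F#, A#, C#); E# is not a chord tone.
It is held over (the same pitch as the preceding E#) and then sustained as the same pitch into the next harmony.
Sustained through a change of harmony — a pedal tone.

Pedal tone (pedal point).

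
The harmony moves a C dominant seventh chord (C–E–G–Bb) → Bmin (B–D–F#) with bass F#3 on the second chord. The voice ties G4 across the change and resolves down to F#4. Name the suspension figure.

At the second chord the bass is F#3. The suspended G4 lies a ninth above the bass; after resolving down by step to F#4, the interval above the bass becomes an octave.
Suspension figures are named by those two intervals: 9–8.

9–8 suspension.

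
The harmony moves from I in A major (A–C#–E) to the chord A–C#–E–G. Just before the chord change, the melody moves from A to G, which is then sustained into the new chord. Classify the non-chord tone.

The harmony at that moment is A major triad (A, C#, E); G is not a chord tone.
It is approached by step down from A and then sustained as the same pitch into the next harmony.
Arriving early and becoming a chord tone when the harmony changes — an anticipation.

G is an anticipation.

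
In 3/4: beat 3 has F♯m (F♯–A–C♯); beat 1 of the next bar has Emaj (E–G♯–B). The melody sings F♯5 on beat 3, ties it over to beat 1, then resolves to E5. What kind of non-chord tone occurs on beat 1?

The harmony at that moment is E major triad (E, G♯, B); F♯5 is not a chord tone.
It is held over (the same pitch as the preceding F♯5) and left by step down to E5.
Held over from the previous chord and resolving down by step — a suspension.

Suspension.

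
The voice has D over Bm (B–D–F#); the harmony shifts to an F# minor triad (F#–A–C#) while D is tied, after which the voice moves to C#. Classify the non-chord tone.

D is a suspension.

The harmony at that moment is F# minor triad (F#, A, C#); D is not a chord tone.
It is held over (the same pitch as the preceding D) and left by step down to C#.
Held over from the previous chord and resolving down by step — a suspension.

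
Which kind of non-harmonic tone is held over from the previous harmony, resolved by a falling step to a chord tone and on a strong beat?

Suspension.

Approach: by preparation — the pitch is first a chord tone, then held (tied or repeated) while the harmony changes under it. Departure: down by step. Metric position: strong.
A prepared dissonance that resolves downward by step — a suspension. (The same figure resolving upward would be a retardation.)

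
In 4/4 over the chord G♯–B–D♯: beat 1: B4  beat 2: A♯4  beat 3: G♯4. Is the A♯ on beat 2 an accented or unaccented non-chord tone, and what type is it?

Unaccented passing tone.

The harmony at that moment is G♯ minor triad (G♯, B, D♯); A♯4 is not a chord tone.
It is approached by step down from B4 and left by step down to G♯4.
Step in, step out in the same direction — a passing tone.
It falls on a weak beat, so it is unaccented.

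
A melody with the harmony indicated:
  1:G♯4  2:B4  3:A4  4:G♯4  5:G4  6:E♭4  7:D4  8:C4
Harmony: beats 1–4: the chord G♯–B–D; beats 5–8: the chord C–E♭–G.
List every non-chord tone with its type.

A4 (beat 3) — passing tone; D4 (beat 7) — passing tone.

The harmony at that moment is G♯ diminished triad (G♯, B, D); A4 is not a chord tone.
It is approached by step down from B4 and left by step down to G♯4.
Step in, step out in the same direction — a passing tone.
The harmony at that moment is C minor triad (C, E♭, G); D4 is not a chord tone.
It is approached by step down from E♭4 and left by step down to C4.
Step in, step out in the same direction — a passing tone.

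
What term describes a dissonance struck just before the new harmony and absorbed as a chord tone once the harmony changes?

Anticipation.

Approach: ahead of the chord change (typically by step), so it is dissonant against the current harmony. Departure: none — the same pitch is restated or held and is a chord tone of the new harmony.
Dissonant first, consonant once the harmony catches up: the note simply arrives early — an anticipation. (The reverse timing, consonant first and dissonant after the change, would be a suspension or retardation.)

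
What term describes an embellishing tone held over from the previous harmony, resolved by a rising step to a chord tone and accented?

Retardation.

Approach: by preparation — the pitch is first a chord tone, then held (tied or repeated) while the harmony changes under it. Departure: up by step. Metric position: strong.
A prepared dissonance that resolves upward by step — a retardation. (The same figure resolving downward would be a suspension.)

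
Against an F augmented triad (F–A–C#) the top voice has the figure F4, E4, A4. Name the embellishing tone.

E4 is an escape tone.

The harmony at that moment is F augmented triad (F, A, C#); E4 is not a chord tone.
It is approached by step down from F4 and left by leap up to A4.
Step in, leap out — an escape tone.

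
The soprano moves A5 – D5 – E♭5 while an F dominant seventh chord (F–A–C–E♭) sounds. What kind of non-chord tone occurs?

The harmony at that moment is F dominant seventh chord (F, A, C, E♭); D5 is not a chord tone.
It is approached by leap down from A5 and left by step up to E♭5.
Leap in, step out — an appoggiatura.

D5 is an appoggiatura.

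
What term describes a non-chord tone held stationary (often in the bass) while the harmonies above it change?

Approach: none. Departure: none — a single pitch is sustained while the chords change around it, passing through harmonies that do not contain it.
No melodic motion at all; the dissonance is created entirely by the moving harmonies against the stationary note — a pedal tone (pedal point).

Pedal tone.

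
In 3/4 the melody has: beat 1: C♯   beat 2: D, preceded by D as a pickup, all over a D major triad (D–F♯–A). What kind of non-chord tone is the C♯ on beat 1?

The harmony at that moment is D major triad (D, F♯, A); C♯ is not a chord tone.
It is approached by step down from D and left by step up to D.
Step away and step back to the same note — a neighbor tone (lower neighbor).

Lower neighbor tone.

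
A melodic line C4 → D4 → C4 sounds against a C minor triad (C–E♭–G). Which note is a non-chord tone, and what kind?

D4 is a neighbor tone.

The harmony at that moment is C minor triad (C, E♭, G); D4 is not a chord tone.
It is approached by step up from C4 and left by step down to C4.
Step away and step back to the same note — a neighbor tone (upper neighbor).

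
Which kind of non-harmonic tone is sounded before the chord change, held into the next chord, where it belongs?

Approach: ahead of the chord change (typically by step), so it is dissonant against the current harmony. Departure: none — the same pitch is restated or held and is a chord tone of the new harmony.
Dissonant first, consonant once the harmony catches up: the note simply arrives early — an anticipation. (The reverse timing, consonant first and dissonant after the change, would be a suspension or retardation.)

Anticipation.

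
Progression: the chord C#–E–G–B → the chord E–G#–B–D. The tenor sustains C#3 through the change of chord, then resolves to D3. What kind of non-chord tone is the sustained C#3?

C#3 is a retardation.

The harmony at that moment is E dominant seventh chord (E, G#, B, D); C#3 is not a chord tone.
It is held over (the same pitch as the preceding C#3) and left by step up to D3.
Held over from the previous chord and resolving up by step — a retardation.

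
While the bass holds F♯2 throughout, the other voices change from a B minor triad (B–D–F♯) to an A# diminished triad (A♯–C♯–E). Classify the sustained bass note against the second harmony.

The harmony at that moment is A♯ diminished triad (A♯, C♯, E); F♯2 is not a chord tone.
It is held over (the same pitch as the preceding F♯2) and then sustained as the same pitch into the next harmony.
Sustained through a change of harmony — a pedal tone.

Pedal tone (pedal point).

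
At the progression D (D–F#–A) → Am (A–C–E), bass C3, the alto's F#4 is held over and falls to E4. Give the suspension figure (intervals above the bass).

At the second chord the bass is C3. The suspended F#4 lies a fourth above the bass; after resolving down by step to E4, the interval above the bass becomes a third.
Suspension figures are named by those two intervals: 4–3.

4–3 suspension.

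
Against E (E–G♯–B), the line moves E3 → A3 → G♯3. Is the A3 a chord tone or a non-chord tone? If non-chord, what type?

Non-chord tone — an appoggiatura.

The harmony at that moment is E major triad (E, G♯, B); A3 is not a chord tone.
It is approached by leap up from E3 and left by step down to G♯3.
Leap in, step out — an appoggiatura.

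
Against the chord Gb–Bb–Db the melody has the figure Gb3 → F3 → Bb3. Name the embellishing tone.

The harmony at that moment is Gb major triad (Gb, Bb, Db); F3 is not a chord tone.
It is approached by step down from Gb3 and left by leap up to Bb3.
Step in, leap out — an escape tone.

F3 is an escape tone.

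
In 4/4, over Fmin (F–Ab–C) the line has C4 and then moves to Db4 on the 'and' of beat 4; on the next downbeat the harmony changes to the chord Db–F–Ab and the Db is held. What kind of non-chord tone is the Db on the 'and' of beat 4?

The harmony at that moment is F minor triad (F, Ab, C); Db4 is not a chord tone.
It is approached by step up from C4 and then sustained as the same pitch into the next harmony.
Arriving early and becoming a chord tone when the harmony changes — an anticipation.

Anticipation.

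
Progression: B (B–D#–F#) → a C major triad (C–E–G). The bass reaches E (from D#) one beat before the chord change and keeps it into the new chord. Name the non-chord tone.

The harmony at that moment is B major triad (B, D#, F#); E is not a chord tone.
It is approached by step up from D# and then sustained as the same pitch into the next harmony.
Arriving early and becoming a chord tone when the harmony changes — an anticipation.

E is an anticipation.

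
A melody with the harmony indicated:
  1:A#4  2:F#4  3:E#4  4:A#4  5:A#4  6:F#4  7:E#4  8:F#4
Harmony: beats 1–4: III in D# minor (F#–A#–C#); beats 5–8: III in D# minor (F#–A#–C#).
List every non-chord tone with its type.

E#4 (beat 3) — escape tone; E#4 (beat 7) — neighbor tone.

The harmony at that moment is F# major triad (F#, A#, C#); E#4 is not a chord tone.
It is approached by step down from F#4 and left by leap up to A#4.
Step in, leap out — an escape tone.
The harmony at that moment is F# major triad (F#, A#, C#); E#4 is not a chord tone.
It is approached by step down from F#4 and left by step up to F#4.
Step away and step back to the same note — a neighbor tone (lower neighbor).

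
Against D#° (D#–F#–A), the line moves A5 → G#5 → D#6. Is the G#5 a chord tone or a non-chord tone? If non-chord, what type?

The harmony at that moment is D# diminished triad (D#, F#, A); G#5 is not a chord tone.
It is approached by step down from A5 and left by leap up to D#6.
Step in, leap out — an escape tone.

Non-chord tone — an escape tone.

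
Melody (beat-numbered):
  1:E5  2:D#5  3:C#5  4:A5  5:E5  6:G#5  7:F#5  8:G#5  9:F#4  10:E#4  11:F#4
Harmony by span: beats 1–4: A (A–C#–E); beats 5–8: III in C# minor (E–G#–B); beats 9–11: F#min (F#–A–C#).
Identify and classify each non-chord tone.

D#5 (beat 2) — passing tone; F#5 (beat 7) — neighbor tone; E#4 (beat 10) — neighbor tone.

The harmony at that moment is A major triad (A, C#, E); D#5 is not a chord tone.
It is approached by step down from E5 and left by step down to C#5.
Step in, step out in the same direction — a passing tone.
The harmony at that moment is E major triad (E, G#, B); F#5 is not a chord tone.
It is approached by step down from G#5 and left by step up to G#5.
Step away and step back to the same note — a neighbor tone (lower neighbor).
The harmony at that moment is F# minor triad (F#, A, C#); E#4 is not a chord tone.
It is approached by step down from F#4 and left by step up to F#4.
Step away and step back to the same note — a neighbor tone (lower neighbor).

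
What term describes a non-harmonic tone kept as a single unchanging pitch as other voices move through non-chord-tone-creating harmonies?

Pedal tone.

Approach: none. Departure: none — a single pitch is sustained while the chords change around it, passing through harmonies that do not contain it.
No melodic motion at all; the dissonance is created entirely by the moving harmonies against the stationary note — a pedal tone (pedal point).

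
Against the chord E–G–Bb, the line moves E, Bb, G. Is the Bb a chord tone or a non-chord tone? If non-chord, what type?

Chord tone (the fifth of E diminished triad).

E diminished triad contains E, G, Bb; Bb is the fifth, so it is a chord tone.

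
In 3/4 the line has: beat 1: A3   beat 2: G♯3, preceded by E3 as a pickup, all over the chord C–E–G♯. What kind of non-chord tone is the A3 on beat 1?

The harmony at that moment is C augmented triad (C, E, G♯); A3 is not a chord tone.
It is approached by leap up from E3 and left by step down to G♯3.
Leap in, step out, metrically accented — an appoggiatura.

Appoggiatura.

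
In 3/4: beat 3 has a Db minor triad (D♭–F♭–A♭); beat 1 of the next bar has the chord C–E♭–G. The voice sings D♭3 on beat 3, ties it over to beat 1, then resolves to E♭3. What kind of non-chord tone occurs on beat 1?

Retardation.

The harmony at that moment is C minor triad (C, E♭, G); D♭3 is not a chord tone.
It is held over (the same pitch as the preceding D♭3) and left by step up to E♭3.
Held over from the previous chord and resolving up by step — a retardation.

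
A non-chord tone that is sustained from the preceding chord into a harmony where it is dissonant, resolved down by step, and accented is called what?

Suspension.

Approach: by preparation — the pitch is first a chord tone, then held (tied or repeated) while the harmony changes under it. Departure: down by step. Metric position: strong.
A prepared dissonance that resolves downward by step — a suspension. (The same figure resolving upward would be a retardation.)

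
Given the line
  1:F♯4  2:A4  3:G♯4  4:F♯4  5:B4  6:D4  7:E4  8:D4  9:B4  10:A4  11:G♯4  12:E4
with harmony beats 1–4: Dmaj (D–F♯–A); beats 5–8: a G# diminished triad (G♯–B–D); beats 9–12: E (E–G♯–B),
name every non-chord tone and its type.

The harmony at that moment is D major triad (D, F♯, A); G♯4 is not a chord tone.
It is approached by step down from A4 and left by step down to F♯4.
Step in, step out in the same direction — a passing tone.
The harmony at that moment is G♯ diminished triad (G♯, B, D); E4 is not a chord tone.
It is approached by step up from D4 and left by step down to D4.
Step away and step back to the same note — a neighbor tone (upper neighbor).
The harmony at that moment is E major triad (E, G♯, B); A4 is not a chord tone.
It is approached by step down from B4 and left by step down to G♯4.
Step in, step out in the same direction — a passing tone.

G♯4 (beat 3) — passing tone; E4 (beat 7) — neighbor tone; A4 (beat 10) — passing tone.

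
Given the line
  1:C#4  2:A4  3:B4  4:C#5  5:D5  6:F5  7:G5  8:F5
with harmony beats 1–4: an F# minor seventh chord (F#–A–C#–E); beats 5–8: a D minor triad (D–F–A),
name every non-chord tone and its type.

B4 (beat 3) — passing tone; G5 (beat 7) — neighbor tone.

The harmony at that moment is F# minor seventh chord (F#, A, C#, E); B4 is not a chord tone.
It is approached by step up from A4 and left by step up to C#5.
Step in, step out in the same direction — a passing tone.
The harmony at that moment is D minor triad (D, F, A); G5 is not a chord tone.
It is approached by step up from F5 and left by step down to F5.
Step away and step back to the same note — a neighbor tone (upper neighbor).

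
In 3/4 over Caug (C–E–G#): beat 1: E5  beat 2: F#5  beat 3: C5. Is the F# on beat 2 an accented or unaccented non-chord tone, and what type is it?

Unaccented escape tone.

The harmony at that moment is C augmented triad (C, E, G#); F#5 is not a chord tone.
It is approached by step up from E5 and left by leap down to C5.
Step in, leap out — an escape tone.
It falls on a weak beat, so it is unaccented.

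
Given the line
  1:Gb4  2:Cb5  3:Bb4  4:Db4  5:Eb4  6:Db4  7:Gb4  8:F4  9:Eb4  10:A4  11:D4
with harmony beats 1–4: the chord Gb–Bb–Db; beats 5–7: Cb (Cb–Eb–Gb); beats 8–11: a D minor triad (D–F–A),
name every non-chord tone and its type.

The harmony at that moment is Gb major triad (Gb, Bb, Db); Cb5 is not a chord tone.
It is approached by leap up from Gb4 and left by step down to Bb4.
Leap in, step out — an appoggiatura.
The harmony at that moment is Cb major triad (Cb, Eb, Gb); Db4 is not a chord tone.
It is approached by step down from Eb4 and left by leap up to Gb4.
Step in, leap out — an escape tone.
The harmony at that moment is D minor triad (D, F, A); Eb4 is not a chord tone.
It is approached by step down from F4 and left by leap up to A4.
Step in, leap out — an escape tone.

Cb5 (beat 2) — appoggiatura; Db4 (beat 6) — escape tone; Eb4 (beat 9) — escape tone.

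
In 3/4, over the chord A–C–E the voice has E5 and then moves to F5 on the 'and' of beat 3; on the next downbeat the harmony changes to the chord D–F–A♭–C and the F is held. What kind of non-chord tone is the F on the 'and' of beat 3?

Anticipation.

The harmony at that moment is A minor triad (A, C, E); F5 is not a chord tone.
It is approached by step up from E5 and then sustained as the same pitch into the next harmony.
Arriving early and becoming a chord tone when the harmony changes — an anticipation.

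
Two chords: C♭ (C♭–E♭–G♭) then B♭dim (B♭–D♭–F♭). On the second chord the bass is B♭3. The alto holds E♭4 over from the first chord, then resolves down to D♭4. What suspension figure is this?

At the second chord the bass is B♭3. The suspended E♭4 lies a fourth above the bass; after resolving down by step to D♭4, the interval above the bass becomes a third.
Suspension figures are named by those two intervals: 4–3.

4–3 suspension.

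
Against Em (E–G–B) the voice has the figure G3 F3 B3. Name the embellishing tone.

The harmony at that moment is E minor triad (E, G, B); F3 is not a chord tone.
It is approached by step down from G3 and left by leap up to B3.
Step in, leap out — an escape tone.

F3 is an escape tone.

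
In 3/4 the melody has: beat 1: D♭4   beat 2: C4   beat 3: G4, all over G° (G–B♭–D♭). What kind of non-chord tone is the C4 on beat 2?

Escape tone.

The harmony at that moment is G diminished triad (G, B♭, D♭); C4 is not a chord tone.
It is approached by step down from D♭4 and left by leap up to G4.
Step in, leap out, on a weak beat — an escape tone.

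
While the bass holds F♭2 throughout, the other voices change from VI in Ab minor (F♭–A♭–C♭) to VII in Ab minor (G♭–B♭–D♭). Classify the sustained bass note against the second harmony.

Pedal tone (pedal point).

The harmony at that moment is G♭ major triad (G♭, B♭, D♭); F♭2 is not a chord tone.
It is held over (the same pitch as the preceding F♭2) and then sustained as the same pitch into the next harmony.
Sustained through a change of harmony — a pedal tone.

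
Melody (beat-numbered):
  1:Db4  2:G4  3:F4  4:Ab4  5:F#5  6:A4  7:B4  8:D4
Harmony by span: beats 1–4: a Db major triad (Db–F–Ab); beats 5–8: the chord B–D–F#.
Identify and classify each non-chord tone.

G4 (beat 2) — appoggiatura; A4 (beat 6) — appoggiatura.

The harmony at that moment is Db major triad (Db, F, Ab); G4 is not a chord tone.
It is approached by leap up from Db4 and left by step down to F4.
Leap in, step out — an appoggiatura.
The harmony at that moment is B minor triad (B, D, F#); A4 is not a chord tone.
It is approached by leap down from F#5 and left by step up to B4.
Leap in, step out — an appoggiatura.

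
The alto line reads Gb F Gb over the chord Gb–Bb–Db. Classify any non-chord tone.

The harmony at that moment is Gb major triad (Gb, Bb, Db); F is not a chord tone.
It is approached by step down from Gb and left by step up to Gb.
Step away and step back to the same note — a neighbor tone (lower neighbor).

F is a neighbor tone.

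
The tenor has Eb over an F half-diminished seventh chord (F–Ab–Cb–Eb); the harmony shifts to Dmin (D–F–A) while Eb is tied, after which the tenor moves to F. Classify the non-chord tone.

Eb is a retardation.

The harmony at that moment is D minor triad (D, F, A); Eb is not a chord tone.
It is held over (the same pitch as the preceding Eb) and left by step up to F.
Held over from the previous chord and resolving up by step — a retardation.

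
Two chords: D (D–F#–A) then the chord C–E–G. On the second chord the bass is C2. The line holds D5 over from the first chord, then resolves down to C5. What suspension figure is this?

At the second chord the bass is C2. The suspended D5 lies a ninth above the bass; after resolving down by step to C5, the interval above the bass becomes an octave.
Suspension figures are named by those two intervals: 9–8.

9–8 suspension.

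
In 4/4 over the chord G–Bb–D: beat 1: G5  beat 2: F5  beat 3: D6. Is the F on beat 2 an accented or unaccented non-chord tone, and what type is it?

The harmony at that moment is G minor triad (G, Bb, D); F5 is not a chord tone.
It is approached by step down from G5 and left by leap up to D6.
Step in, leap out — an escape tone.
It falls on a weak beat, so it is unaccented.

Unaccented escape tone.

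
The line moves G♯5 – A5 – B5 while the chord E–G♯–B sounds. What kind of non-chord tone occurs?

The harmony at that moment is E major triad (E, G♯, B); A5 is not a chord tone.
It is approached by step up from G♯5 and left by step up to B5.
Step in, step out in the same direction — a passing tone.

A5 is a passing tone.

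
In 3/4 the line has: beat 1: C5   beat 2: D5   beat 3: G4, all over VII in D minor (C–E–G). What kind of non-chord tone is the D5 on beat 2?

Escape tone.

The harmony at that moment is C major triad (C, E, G); D5 is not a chord tone.
It is approached by step up from C5 and left by leap down to G4.
Step in, leap out, on a weak beat — an escape tone.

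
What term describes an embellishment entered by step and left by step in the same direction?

Approach: by step. Departure: by step, continuing in the same direction.
Stepwise on both sides with no change of direction means the note fills in the space between two different chord tones — a passing tone. (Had it turned back to its starting note it would be a neighbor tone instead.)

Passing tone.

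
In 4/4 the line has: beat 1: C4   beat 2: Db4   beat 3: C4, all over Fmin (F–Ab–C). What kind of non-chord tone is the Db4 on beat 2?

The harmony at that moment is F minor triad (F, Ab, C); Db4 is not a chord tone.
It is approached by step up from C4 and left by step down to C4.
Step away and step back to the same note — a neighbor tone (upper neighbor).

Upper neighbor tone.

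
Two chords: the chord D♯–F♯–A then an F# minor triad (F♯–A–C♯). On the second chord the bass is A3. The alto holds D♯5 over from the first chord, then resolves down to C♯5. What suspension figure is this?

4–3 suspension.

At the second chord the bass is A3. The suspended D♯5 lies a fourth above the bass; after resolving down by step to C♯5, the interval above the bass becomes a third.
Suspension figures are named by those two intervals: 4–3.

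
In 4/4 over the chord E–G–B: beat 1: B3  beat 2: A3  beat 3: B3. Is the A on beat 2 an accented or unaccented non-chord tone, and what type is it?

Unaccented neighbor tone.

The harmony at that moment is E minor triad (E, G, B); A3 is not a chord tone.
It is approached by step down from B3 and left by step up to B3.
Step away and step back to the same note — a neighbor tone (lower neighbor).
It falls on a weak beat, so it is unaccented.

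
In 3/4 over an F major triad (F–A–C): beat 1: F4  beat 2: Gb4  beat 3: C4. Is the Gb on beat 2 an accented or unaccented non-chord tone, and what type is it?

Unaccented escape tone.

The harmony at that moment is F major triad (F, A, C); Gb4 is not a chord tone.
It is approached by step up from F4 and left by leap down to C4.
Step in, leap out — an escape tone.
It falls on a weak beat, so it is unaccented.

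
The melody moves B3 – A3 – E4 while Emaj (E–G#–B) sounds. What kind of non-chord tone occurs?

The harmony at that moment is E major triad (E, G#, B); A3 is not a chord tone.
It is approached by step down from B3 and left by leap up to E4.
Step in, leap out — an escape tone.

A3 is an escape tone.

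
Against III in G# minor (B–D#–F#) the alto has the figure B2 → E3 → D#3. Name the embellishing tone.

E3 is an appoggiatura.

The harmony at that moment is B major triad (B, D#, F#); E3 is not a chord tone.
It is approached by leap up from B2 and left by step down to D#3.
Leap in, step out — an appoggiatura.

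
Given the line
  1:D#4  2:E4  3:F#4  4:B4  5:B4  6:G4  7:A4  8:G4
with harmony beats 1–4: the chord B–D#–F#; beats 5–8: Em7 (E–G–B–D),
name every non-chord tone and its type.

E4 (beat 2) — passing tone; A4 (beat 7) — neighbor tone.

The harmony at that moment is B major triad (B, D#, F#); E4 is not a chord tone.
It is approached by step up from D#4 and left by step up to F#4.
Step in, step out in the same direction — a passing tone.
The harmony at that moment is E minor seventh chord (E, G, B, D); A4 is not a chord tone.
It is approached by step up from G4 and left by step down to G4.
Step away and step back to the same note — a neighbor tone (upper neighbor).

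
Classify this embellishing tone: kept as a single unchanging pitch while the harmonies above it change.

Pedal tone.

Approach: none. Departure: none — a single pitch is sustained while the chords change around it, passing through harmonies that do not contain it.
No melodic motion at all; the dissonance is created entirely by the moving harmonies against the stationary note — a pedal tone (pedal point).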